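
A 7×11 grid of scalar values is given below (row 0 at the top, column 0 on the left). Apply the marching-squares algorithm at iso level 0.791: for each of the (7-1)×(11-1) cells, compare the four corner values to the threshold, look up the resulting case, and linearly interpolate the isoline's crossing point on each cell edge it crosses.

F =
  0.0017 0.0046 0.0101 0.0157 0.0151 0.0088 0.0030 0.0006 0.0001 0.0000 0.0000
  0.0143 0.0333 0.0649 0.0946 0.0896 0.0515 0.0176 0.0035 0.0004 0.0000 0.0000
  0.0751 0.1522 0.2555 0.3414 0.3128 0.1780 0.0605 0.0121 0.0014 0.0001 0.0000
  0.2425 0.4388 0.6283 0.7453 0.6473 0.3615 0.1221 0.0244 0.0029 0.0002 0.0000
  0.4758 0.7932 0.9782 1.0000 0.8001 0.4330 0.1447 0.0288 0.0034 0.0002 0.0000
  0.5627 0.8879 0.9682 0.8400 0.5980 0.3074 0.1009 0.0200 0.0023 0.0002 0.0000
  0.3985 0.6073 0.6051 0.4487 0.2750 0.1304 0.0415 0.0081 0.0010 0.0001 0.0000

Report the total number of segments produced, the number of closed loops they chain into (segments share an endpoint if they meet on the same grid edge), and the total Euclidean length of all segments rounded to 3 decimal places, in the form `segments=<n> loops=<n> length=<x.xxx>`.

segments=12 loops=1 length=8.607

cell (3,0): code 0100 → (3.994,1.000)–(4.000,0.993)
cell (3,1): code 1100 → (3.465,2.000)–(3.994,1.000)
cell (3,2): code 1100 → (3.179,3.000)–(3.465,2.000)
cell (3,3): code 1100 → (3.940,4.000)–(3.179,3.000)
cell (3,4): code 1000 → (4.000,4.025)–(3.940,4.000)
cell (4,0): code 0110 → (4.000,0.993)–(5.000,0.702)
cell (4,3): code 1011 → (5.000,3.202)–(4.045,4.000)
cell (4,4): code 0001 → (4.045,4.000)–(4.000,4.025)
cell (5,0): code 0010 → (5.000,0.702)–(5.345,1.000)
cell (5,1): code 0011 → (5.345,1.000)–(5.488,2.000)
cell (5,2): code 0011 → (5.488,2.000)–(5.125,3.000)
cell (5,3): code 0001 → (5.125,3.000)–(5.000,3.202)
total: 12 segments, chained into 1 closed loop(s), length Σ = 8.606812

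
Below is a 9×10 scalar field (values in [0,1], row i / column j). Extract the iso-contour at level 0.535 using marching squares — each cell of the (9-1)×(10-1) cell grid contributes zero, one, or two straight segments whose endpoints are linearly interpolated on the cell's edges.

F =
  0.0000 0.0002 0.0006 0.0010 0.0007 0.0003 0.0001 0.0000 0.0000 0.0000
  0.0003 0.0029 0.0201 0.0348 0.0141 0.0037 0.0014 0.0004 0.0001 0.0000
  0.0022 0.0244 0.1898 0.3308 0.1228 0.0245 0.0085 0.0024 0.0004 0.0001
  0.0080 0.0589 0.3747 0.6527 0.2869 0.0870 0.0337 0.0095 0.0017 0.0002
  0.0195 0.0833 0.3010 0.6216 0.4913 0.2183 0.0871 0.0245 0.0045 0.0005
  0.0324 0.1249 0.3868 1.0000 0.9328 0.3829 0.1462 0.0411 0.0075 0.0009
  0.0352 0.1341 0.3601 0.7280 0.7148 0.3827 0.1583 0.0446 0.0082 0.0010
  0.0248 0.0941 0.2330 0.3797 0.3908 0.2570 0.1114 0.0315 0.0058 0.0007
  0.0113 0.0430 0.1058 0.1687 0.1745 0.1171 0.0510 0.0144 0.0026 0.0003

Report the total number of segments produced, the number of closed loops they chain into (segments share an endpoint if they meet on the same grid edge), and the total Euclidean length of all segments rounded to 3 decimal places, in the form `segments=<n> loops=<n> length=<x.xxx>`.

segments=12 loops=1 length=10.315

cell (2,2): code 0100 → (2.634,3.000)–(3.000,2.577)
cell (2,3): code 1000 → (3.000,3.322)–(2.634,3.000)
cell (3,2): code 0110 → (3.000,2.577)–(4.000,2.730)
cell (3,3): code 1001 → (4.000,3.665)–(3.000,3.322)
cell (4,2): code 0110 → (4.000,2.730)–(5.000,2.242)
cell (4,3): code 1101 → (4.099,4.000)–(4.000,3.665)
cell (4,4): code 1000 → (5.000,4.723)–(4.099,4.000)
cell (5,2): code 0110 → (5.000,2.242)–(6.000,2.475)
cell (5,4): code 1001 → (6.000,4.541)–(5.000,4.723)
cell (6,2): code 0010 → (6.000,2.475)–(6.554,3.000)
cell (6,3): code 0011 → (6.554,3.000)–(6.555,4.000)
cell (6,4): code 0001 → (6.555,4.000)–(6.000,4.541)
total: 12 segments, chained into 1 closed loop(s), length Σ = 10.314987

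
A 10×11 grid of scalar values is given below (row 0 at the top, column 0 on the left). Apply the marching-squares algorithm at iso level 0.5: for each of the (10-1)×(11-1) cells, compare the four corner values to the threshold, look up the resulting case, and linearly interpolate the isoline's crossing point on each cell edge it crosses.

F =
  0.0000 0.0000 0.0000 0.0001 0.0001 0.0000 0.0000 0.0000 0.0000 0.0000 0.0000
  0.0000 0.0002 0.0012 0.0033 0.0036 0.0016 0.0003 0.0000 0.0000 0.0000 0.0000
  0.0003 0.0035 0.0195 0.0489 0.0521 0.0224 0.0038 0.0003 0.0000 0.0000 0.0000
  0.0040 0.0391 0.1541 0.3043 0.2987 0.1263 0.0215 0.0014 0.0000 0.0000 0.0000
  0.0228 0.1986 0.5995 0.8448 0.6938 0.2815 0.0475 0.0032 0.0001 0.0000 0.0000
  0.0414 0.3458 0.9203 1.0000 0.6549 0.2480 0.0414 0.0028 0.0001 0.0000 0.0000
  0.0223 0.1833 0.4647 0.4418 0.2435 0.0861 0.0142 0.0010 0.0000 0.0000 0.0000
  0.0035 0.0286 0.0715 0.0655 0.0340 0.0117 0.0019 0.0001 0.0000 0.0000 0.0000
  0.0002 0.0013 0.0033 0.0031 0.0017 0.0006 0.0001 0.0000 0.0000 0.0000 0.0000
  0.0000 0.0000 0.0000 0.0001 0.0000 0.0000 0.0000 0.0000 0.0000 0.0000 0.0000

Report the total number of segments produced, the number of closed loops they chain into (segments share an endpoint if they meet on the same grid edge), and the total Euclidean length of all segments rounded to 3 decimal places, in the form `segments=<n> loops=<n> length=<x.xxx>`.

cell (3,1): code 0100 → (3.777,2.000)–(4.000,1.752)
cell (3,2): code 1100 → (3.362,3.000)–(3.777,2.000)
cell (3,3): code 1100 → (3.509,4.000)–(3.362,3.000)
cell (3,4): code 1000 → (4.000,4.470)–(3.509,4.000)
cell (4,1): code 0110 → (4.000,1.752)–(5.000,1.268)
cell (4,4): code 1001 → (5.000,4.381)–(4.000,4.470)
cell (5,1): code 0010 → (5.000,1.268)–(5.923,2.000)
cell (5,2): code 0011 → (5.923,2.000)–(5.896,3.000)
cell (5,3): code 0011 → (5.896,3.000)–(5.377,4.000)
cell (5,4): code 0001 → (5.377,4.000)–(5.000,4.381)
total: 10 segments, chained into 1 closed loop(s), length Σ = 9.061257

segments=10 loops=1 length=9.061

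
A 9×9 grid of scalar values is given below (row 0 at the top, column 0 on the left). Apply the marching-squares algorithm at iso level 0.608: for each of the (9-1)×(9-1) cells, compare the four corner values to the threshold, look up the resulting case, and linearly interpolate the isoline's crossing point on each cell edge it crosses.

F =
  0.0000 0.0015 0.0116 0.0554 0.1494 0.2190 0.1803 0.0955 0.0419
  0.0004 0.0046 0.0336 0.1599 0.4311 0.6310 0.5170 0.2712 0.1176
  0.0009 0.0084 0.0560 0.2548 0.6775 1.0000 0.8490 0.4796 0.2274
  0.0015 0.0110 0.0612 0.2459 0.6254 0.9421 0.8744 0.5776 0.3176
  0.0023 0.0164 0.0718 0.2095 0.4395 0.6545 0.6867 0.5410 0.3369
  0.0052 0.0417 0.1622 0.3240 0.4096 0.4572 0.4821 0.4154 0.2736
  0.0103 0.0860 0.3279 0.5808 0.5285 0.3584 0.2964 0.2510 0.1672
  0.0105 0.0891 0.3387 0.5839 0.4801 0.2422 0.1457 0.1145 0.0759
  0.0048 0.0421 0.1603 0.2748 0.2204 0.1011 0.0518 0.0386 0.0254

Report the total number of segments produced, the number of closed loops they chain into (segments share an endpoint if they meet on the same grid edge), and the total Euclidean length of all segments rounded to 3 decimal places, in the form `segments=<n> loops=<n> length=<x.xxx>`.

cell (0,4): code 0100 → (0.944,5.000)–(1.000,4.885)
cell (0,5): code 1000 → (1.000,5.202)–(0.944,5.000)
cell (1,3): code 0100 → (1.718,4.000)–(2.000,3.836)
cell (1,4): code 1110 → (1.000,4.885)–(1.718,4.000)
cell (1,5): code 1101 → (1.274,6.000)–(1.000,5.202)
cell (1,6): code 1000 → (2.000,6.652)–(1.274,6.000)
cell (2,3): code 0110 → (2.000,3.836)–(3.000,3.954)
cell (2,6): code 1001 → (3.000,6.898)–(2.000,6.652)
cell (3,3): code 0010 → (3.000,3.954)–(3.094,4.000)
cell (3,4): code 0111 → (3.094,4.000)–(4.000,4.784)
cell (3,6): code 1001 → (4.000,6.540)–(3.000,6.898)
cell (4,4): code 0010 → (4.000,4.784)–(4.236,5.000)
cell (4,5): code 0011 → (4.236,5.000)–(4.385,6.000)
cell (4,6): code 0001 → (4.385,6.000)–(4.000,6.540)
total: 14 segments, chained into 1 closed loop(s), length Σ = 10.018312

segments=14 loops=1 length=10.018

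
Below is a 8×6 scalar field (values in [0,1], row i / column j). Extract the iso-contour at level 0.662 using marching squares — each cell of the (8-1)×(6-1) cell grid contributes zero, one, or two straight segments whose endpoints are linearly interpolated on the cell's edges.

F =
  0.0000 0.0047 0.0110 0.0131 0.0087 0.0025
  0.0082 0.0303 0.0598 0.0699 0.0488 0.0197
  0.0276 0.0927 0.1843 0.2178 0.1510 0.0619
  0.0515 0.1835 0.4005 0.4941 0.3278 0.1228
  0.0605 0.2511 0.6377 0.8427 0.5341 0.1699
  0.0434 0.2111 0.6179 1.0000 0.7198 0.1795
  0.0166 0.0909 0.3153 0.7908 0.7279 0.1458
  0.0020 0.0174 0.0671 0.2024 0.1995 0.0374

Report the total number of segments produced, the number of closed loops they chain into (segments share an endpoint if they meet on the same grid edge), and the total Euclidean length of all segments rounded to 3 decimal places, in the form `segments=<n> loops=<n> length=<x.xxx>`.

segments=10 loops=1 length=7.632

cell (3,2): code 0100 → (3.482,3.000)–(4.000,2.119)
cell (3,3): code 1000 → (4.000,3.586)–(3.482,3.000)
cell (4,2): code 0110 → (4.000,2.119)–(5.000,2.115)
cell (4,3): code 1101 → (4.689,4.000)–(4.000,3.586)
cell (4,4): code 1000 → (5.000,4.107)–(4.689,4.000)
cell (5,2): code 0110 → (5.000,2.115)–(6.000,2.729)
cell (5,4): code 1001 → (6.000,4.113)–(5.000,4.107)
cell (6,2): code 0010 → (6.000,2.729)–(6.219,3.000)
cell (6,3): code 0011 → (6.219,3.000)–(6.125,4.000)
cell (6,4): code 0001 → (6.125,4.000)–(6.000,4.113)
total: 10 segments, chained into 1 closed loop(s), length Σ = 7.632017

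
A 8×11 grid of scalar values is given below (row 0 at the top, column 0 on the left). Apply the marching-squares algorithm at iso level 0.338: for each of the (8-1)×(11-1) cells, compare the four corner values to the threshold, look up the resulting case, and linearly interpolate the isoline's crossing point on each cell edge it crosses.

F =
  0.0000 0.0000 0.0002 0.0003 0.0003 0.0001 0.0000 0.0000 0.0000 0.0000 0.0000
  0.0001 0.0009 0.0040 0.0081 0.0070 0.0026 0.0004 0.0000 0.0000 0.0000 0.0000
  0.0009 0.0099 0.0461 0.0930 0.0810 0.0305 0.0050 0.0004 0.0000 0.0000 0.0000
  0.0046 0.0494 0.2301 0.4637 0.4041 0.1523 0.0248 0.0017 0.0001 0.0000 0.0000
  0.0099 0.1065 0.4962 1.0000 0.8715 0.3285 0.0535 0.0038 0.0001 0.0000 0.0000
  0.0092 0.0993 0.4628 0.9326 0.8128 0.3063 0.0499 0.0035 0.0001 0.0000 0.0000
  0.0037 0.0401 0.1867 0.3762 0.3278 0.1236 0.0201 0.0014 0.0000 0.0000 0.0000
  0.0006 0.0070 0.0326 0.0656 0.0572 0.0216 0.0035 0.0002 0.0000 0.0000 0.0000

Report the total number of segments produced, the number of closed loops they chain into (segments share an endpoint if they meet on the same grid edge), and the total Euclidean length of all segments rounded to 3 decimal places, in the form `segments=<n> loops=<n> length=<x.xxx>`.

segments=14 loops=1 length=10.686

cell (2,2): code 0100 → (2.661,3.000)–(3.000,2.462)
cell (2,3): code 1100 → (2.795,4.000)–(2.661,3.000)
cell (2,4): code 1000 → (3.000,4.263)–(2.795,4.000)
cell (3,1): code 0100 → (3.405,2.000)–(4.000,1.594)
cell (3,2): code 1110 → (3.000,2.462)–(3.405,2.000)
cell (3,4): code 1001 → (4.000,4.983)–(3.000,4.263)
cell (4,1): code 0110 → (4.000,1.594)–(5.000,1.657)
cell (4,4): code 1001 → (5.000,4.937)–(4.000,4.983)
cell (5,1): code 0010 → (5.000,1.657)–(5.452,2.000)
cell (5,2): code 0111 → (5.452,2.000)–(6.000,2.798)
cell (5,3): code 1011 → (6.000,3.789)–(5.979,4.000)
cell (5,4): code 0001 → (5.979,4.000)–(5.000,4.937)
cell (6,2): code 0010 → (6.000,2.798)–(6.123,3.000)
cell (6,3): code 0001 → (6.123,3.000)–(6.000,3.789)
total: 14 segments, chained into 1 closed loop(s), length Σ = 10.685690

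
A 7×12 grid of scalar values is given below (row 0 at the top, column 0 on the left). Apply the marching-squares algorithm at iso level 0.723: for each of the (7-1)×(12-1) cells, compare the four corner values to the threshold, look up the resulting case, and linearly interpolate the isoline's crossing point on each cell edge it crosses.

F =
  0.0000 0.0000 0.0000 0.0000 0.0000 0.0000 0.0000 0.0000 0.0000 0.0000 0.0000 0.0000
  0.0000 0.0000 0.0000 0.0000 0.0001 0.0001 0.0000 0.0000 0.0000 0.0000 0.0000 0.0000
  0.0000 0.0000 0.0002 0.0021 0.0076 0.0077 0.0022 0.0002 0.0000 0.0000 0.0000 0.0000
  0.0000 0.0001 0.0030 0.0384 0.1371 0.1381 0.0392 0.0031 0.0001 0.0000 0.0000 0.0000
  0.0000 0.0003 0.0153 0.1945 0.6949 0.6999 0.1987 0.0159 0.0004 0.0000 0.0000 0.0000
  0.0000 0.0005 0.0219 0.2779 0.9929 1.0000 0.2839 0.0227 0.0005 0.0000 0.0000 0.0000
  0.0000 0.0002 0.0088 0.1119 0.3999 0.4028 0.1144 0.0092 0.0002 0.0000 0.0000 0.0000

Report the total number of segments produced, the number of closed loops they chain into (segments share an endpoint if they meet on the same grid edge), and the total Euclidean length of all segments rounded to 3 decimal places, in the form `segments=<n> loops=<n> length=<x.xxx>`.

segments=6 loops=1 length=5.177

cell (4,3): code 0100 → (4.094,4.000)–(5.000,3.623)
cell (4,4): code 1100 → (4.077,5.000)–(4.094,4.000)
cell (4,5): code 1000 → (5.000,5.387)–(4.077,5.000)
cell (5,3): code 0010 → (5.000,3.623)–(5.455,4.000)
cell (5,4): code 0011 → (5.455,4.000)–(5.464,5.000)
cell (5,5): code 0001 → (5.464,5.000)–(5.000,5.387)
total: 6 segments, chained into 1 closed loop(s), length Σ = 5.177481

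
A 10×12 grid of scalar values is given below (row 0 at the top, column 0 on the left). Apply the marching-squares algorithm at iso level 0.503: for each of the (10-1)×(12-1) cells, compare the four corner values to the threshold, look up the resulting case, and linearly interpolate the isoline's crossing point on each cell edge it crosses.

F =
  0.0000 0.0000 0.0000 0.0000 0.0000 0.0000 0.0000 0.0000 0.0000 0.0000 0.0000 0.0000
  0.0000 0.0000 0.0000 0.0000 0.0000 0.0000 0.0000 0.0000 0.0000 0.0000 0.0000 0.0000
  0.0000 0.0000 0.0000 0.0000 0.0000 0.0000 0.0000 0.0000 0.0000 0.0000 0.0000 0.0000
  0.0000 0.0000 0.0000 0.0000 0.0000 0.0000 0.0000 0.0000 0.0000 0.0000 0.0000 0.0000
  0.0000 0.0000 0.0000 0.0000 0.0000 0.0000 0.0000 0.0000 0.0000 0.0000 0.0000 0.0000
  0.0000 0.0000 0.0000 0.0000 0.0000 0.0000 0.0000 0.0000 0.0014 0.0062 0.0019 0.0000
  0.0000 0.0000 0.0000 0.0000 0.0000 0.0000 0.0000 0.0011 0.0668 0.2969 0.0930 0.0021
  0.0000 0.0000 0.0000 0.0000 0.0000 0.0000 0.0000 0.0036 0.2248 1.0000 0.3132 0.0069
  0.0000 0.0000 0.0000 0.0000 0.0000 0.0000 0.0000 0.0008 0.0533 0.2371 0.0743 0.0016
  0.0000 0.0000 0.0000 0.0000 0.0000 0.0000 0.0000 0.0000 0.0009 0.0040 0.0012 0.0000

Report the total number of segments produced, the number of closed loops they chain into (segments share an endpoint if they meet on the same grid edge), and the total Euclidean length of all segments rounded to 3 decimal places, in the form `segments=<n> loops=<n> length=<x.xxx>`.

cell (6,8): code 0100 → (6.293,9.000)–(7.000,8.359)
cell (6,9): code 1000 → (7.000,9.724)–(6.293,9.000)
cell (7,8): code 0010 → (7.000,8.359)–(7.651,9.000)
cell (7,9): code 0001 → (7.651,9.000)–(7.000,9.724)
total: 4 segments, chained into 1 closed loop(s), length Σ = 3.853618

segments=4 loops=1 length=3.854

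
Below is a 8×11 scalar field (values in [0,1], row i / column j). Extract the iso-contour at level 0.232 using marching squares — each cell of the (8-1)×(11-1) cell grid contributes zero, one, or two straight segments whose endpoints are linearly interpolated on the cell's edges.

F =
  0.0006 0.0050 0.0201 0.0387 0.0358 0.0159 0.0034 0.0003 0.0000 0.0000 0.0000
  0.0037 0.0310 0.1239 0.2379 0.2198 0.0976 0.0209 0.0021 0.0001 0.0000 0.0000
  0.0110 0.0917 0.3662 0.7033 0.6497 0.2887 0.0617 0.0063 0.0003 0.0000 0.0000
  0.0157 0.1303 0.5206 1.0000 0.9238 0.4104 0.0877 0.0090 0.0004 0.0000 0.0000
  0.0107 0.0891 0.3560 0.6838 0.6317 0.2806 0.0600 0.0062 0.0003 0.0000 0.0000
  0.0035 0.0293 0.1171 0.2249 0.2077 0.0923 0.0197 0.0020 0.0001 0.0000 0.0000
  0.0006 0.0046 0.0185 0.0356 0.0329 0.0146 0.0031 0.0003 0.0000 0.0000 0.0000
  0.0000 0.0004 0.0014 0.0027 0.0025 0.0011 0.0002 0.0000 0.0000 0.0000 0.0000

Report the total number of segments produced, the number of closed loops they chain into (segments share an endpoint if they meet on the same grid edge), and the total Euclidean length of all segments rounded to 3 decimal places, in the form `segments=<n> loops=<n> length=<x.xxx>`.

segments=16 loops=1 length=12.961

cell (0,2): code 0100 → (0.970,3.000)–(1.000,2.948)
cell (0,3): code 1000 → (1.000,3.326)–(0.970,3.000)
cell (1,1): code 0100 → (1.446,2.000)–(2.000,1.511)
cell (1,2): code 1110 → (1.000,2.948)–(1.446,2.000)
cell (1,3): code 1101 → (1.028,4.000)–(1.000,3.326)
cell (1,4): code 1100 → (1.703,5.000)–(1.028,4.000)
cell (1,5): code 1000 → (2.000,5.250)–(1.703,5.000)
cell (2,1): code 0110 → (2.000,1.511)–(3.000,1.261)
cell (2,5): code 1001 → (3.000,5.553)–(2.000,5.250)
cell (3,1): code 0110 → (3.000,1.261)–(4.000,1.535)
cell (3,5): code 1001 → (4.000,5.220)–(3.000,5.553)
cell (4,1): code 0010 → (4.000,1.535)–(4.519,2.000)
cell (4,2): code 0011 → (4.519,2.000)–(4.985,3.000)
cell (4,3): code 0011 → (4.985,3.000)–(4.943,4.000)
cell (4,4): code 0011 → (4.943,4.000)–(4.258,5.000)
cell (4,5): code 0001 → (4.258,5.000)–(4.000,5.220)
total: 16 segments, chained into 1 closed loop(s), length Σ = 12.961050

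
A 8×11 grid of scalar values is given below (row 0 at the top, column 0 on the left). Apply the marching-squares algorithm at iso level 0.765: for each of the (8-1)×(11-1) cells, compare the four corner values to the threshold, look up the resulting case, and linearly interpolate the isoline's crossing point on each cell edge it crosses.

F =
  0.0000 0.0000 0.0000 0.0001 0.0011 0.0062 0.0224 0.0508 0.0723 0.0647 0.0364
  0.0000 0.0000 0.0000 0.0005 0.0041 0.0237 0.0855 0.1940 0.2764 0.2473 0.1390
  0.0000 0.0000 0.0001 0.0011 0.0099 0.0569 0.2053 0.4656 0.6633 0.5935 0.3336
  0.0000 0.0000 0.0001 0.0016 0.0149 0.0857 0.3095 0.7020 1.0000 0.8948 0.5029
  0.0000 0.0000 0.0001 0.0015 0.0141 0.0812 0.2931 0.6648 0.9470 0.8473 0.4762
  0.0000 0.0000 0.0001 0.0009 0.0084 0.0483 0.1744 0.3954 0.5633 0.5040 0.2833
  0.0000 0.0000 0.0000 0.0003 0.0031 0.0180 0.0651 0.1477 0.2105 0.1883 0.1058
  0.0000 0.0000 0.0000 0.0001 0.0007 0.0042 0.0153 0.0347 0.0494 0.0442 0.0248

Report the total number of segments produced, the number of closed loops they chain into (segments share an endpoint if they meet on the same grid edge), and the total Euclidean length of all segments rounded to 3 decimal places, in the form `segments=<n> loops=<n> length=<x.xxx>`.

cell (2,7): code 0100 → (2.302,8.000)–(3.000,7.211)
cell (2,8): code 1100 → (2.569,9.000)–(2.302,8.000)
cell (2,9): code 1000 → (3.000,9.331)–(2.569,9.000)
cell (3,7): code 0110 → (3.000,7.211)–(4.000,7.355)
cell (3,9): code 1001 → (4.000,9.222)–(3.000,9.331)
cell (4,7): code 0010 → (4.000,7.355)–(4.474,8.000)
cell (4,8): code 0011 → (4.474,8.000)–(4.240,9.000)
cell (4,9): code 0001 → (4.240,9.000)–(4.000,9.222)
total: 8 segments, chained into 1 closed loop(s), length Σ = 6.802113

segments=8 loops=1 length=6.802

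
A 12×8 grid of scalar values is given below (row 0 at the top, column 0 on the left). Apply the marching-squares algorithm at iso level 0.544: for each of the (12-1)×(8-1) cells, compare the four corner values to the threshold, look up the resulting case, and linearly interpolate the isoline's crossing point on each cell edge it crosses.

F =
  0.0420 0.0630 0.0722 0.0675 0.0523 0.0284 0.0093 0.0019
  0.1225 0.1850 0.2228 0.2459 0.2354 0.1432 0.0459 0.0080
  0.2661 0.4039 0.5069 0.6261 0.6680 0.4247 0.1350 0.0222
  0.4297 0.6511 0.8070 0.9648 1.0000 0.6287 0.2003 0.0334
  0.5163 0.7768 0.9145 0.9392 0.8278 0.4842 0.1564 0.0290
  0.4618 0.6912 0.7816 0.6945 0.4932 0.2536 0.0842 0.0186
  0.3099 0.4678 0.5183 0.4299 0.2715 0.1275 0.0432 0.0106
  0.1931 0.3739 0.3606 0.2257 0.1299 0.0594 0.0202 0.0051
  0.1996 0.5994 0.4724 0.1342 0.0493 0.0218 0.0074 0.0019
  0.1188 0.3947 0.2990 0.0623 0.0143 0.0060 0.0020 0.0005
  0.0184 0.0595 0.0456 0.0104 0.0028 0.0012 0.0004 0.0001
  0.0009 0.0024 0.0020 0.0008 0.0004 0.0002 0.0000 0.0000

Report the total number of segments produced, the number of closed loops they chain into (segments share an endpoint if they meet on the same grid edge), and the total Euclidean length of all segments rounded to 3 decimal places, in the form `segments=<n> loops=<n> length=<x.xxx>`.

cell (1,2): code 0100 → (1.784,3.000)–(2.000,2.311)
cell (1,3): code 1100 → (1.713,4.000)–(1.784,3.000)
cell (1,4): code 1000 → (2.000,4.510)–(1.713,4.000)
cell (2,0): code 0100 → (2.567,1.000)–(3.000,0.516)
cell (2,1): code 1100 → (2.124,2.000)–(2.567,1.000)
cell (2,2): code 1110 → (2.000,2.311)–(2.124,2.000)
cell (2,4): code 1101 → (2.585,5.000)–(2.000,4.510)
cell (2,5): code 1000 → (3.000,5.198)–(2.585,5.000)
cell (3,0): code 0110 → (3.000,0.516)–(4.000,0.106)
cell (3,4): code 1011 → (4.000,4.826)–(3.586,5.000)
cell (3,5): code 0001 → (3.586,5.000)–(3.000,5.198)
cell (4,0): code 0110 → (4.000,0.106)–(5.000,0.358)
cell (4,3): code 1011 → (5.000,3.748)–(4.848,4.000)
cell (4,4): code 0001 → (4.848,4.000)–(4.000,4.826)
cell (5,0): code 0010 → (5.000,0.358)–(5.659,1.000)
cell (5,1): code 0011 → (5.659,1.000)–(5.902,2.000)
cell (5,2): code 0011 → (5.902,2.000)–(5.569,3.000)
cell (5,3): code 0001 → (5.569,3.000)–(5.000,3.748)
cell (7,0): code 0100 → (7.754,1.000)–(8.000,0.861)
cell (7,1): code 1000 → (8.000,1.436)–(7.754,1.000)
cell (8,0): code 0010 → (8.000,0.861)–(8.271,1.000)
cell (8,1): code 0001 → (8.271,1.000)–(8.000,1.436)
total: 22 segments, chained into 2 closed loop(s), length Σ = 15.810778

segments=22 loops=2 length=15.811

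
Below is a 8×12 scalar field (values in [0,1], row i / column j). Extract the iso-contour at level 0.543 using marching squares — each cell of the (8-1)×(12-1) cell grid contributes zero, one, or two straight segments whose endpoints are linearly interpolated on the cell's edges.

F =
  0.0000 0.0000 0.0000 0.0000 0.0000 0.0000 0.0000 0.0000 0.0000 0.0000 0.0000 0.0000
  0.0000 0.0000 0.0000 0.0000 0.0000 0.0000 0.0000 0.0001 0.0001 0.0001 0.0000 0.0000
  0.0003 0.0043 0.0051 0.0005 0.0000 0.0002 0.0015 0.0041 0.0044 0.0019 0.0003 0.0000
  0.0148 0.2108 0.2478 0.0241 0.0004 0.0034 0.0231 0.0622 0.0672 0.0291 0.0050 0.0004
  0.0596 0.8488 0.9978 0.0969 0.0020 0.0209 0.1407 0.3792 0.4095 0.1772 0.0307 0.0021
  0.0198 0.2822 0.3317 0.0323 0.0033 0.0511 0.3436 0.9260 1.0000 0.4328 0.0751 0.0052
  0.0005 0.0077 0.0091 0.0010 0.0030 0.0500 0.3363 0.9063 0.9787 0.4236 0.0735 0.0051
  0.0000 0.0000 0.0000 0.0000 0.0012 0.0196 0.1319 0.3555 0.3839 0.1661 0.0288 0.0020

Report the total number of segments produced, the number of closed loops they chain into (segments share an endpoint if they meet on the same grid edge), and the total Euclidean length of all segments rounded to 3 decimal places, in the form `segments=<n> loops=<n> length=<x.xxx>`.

segments=14 loops=2 length=13.012

cell (3,0): code 0100 → (3.521,1.000)–(4.000,0.613)
cell (3,1): code 1100 → (3.394,2.000)–(3.521,1.000)
cell (3,2): code 1000 → (4.000,2.505)–(3.394,2.000)
cell (4,0): code 0010 → (4.000,0.613)–(4.540,1.000)
cell (4,1): code 0011 → (4.540,1.000)–(4.683,2.000)
cell (4,2): code 0001 → (4.683,2.000)–(4.000,2.505)
cell (4,6): code 0100 → (4.300,7.000)–(5.000,6.342)
cell (4,7): code 1100 → (4.226,8.000)–(4.300,7.000)
cell (4,8): code 1000 → (5.000,8.806)–(4.226,8.000)
cell (5,6): code 0110 → (5.000,6.342)–(6.000,6.363)
cell (5,8): code 1001 → (6.000,8.785)–(5.000,8.806)
cell (6,6): code 0010 → (6.000,6.363)–(6.660,7.000)
cell (6,7): code 0011 → (6.660,7.000)–(6.733,8.000)
cell (6,8): code 0001 → (6.733,8.000)–(6.000,8.785)
total: 14 segments, chained into 2 closed loop(s), length Σ = 13.011723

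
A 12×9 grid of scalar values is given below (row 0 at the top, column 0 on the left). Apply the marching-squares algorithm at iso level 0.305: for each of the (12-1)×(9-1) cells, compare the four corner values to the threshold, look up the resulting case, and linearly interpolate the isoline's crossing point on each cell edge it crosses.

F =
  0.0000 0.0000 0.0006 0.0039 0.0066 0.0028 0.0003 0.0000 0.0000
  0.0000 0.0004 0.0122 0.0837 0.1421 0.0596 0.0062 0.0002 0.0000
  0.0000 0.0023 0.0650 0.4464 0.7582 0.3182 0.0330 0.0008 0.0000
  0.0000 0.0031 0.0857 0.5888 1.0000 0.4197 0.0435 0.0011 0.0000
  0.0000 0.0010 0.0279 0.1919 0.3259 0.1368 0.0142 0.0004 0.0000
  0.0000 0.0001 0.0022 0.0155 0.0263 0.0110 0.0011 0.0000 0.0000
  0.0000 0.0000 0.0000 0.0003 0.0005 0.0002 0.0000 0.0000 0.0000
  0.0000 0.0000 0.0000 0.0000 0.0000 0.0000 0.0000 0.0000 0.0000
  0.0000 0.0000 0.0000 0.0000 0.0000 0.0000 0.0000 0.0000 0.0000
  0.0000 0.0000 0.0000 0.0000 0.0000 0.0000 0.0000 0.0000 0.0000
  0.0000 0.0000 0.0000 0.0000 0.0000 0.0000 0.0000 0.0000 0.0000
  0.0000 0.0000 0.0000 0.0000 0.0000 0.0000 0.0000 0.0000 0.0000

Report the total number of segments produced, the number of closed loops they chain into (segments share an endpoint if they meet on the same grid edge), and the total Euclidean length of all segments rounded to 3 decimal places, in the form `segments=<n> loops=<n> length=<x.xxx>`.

cell (1,2): code 0100 → (1.610,3.000)–(2.000,2.629)
cell (1,3): code 1100 → (1.264,4.000)–(1.610,3.000)
cell (1,4): code 1100 → (1.949,5.000)–(1.264,4.000)
cell (1,5): code 1000 → (2.000,5.046)–(1.949,5.000)
cell (2,2): code 0110 → (2.000,2.629)–(3.000,2.436)
cell (2,5): code 1001 → (3.000,5.305)–(2.000,5.046)
cell (3,2): code 0010 → (3.000,2.436)–(3.715,3.000)
cell (3,3): code 0111 → (3.715,3.000)–(4.000,3.844)
cell (3,4): code 1011 → (4.000,4.111)–(3.405,5.000)
cell (3,5): code 0001 → (3.405,5.000)–(3.000,5.305)
cell (4,3): code 0010 → (4.000,3.844)–(4.070,4.000)
cell (4,4): code 0001 → (4.070,4.000)–(4.000,4.111)
total: 12 segments, chained into 1 closed loop(s), length Σ = 8.608598

segments=12 loops=1 length=8.609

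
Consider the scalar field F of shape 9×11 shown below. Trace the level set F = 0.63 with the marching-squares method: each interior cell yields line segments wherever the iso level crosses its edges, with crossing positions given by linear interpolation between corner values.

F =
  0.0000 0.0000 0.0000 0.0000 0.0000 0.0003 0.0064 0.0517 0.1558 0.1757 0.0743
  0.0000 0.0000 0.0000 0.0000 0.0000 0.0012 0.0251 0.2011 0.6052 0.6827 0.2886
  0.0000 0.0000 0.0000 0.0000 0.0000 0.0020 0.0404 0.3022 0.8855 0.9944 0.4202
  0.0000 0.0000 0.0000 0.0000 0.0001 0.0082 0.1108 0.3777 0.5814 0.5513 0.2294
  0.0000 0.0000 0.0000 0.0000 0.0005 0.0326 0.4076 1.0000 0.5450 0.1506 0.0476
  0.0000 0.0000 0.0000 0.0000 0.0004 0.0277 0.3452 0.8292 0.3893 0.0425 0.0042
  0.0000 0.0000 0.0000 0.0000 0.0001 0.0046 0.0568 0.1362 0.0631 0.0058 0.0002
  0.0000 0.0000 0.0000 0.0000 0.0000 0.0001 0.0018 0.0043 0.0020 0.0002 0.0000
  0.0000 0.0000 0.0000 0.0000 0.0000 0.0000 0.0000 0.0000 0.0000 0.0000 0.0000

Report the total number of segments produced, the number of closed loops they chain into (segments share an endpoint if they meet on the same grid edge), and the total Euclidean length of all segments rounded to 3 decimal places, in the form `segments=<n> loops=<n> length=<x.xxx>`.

segments=14 loops=2 length=11.299

cell (0,8): code 0100 → (0.896,9.000)–(1.000,8.320)
cell (0,9): code 1000 → (1.000,9.134)–(0.896,9.000)
cell (1,7): code 0100 → (1.088,8.000)–(2.000,7.562)
cell (1,8): code 1110 → (1.000,8.320)–(1.088,8.000)
cell (1,9): code 1001 → (2.000,9.635)–(1.000,9.134)
cell (2,7): code 0010 → (2.000,7.562)–(2.840,8.000)
cell (2,8): code 0011 → (2.840,8.000)–(2.822,9.000)
cell (2,9): code 0001 → (2.822,9.000)–(2.000,9.635)
cell (3,6): code 0100 → (3.405,7.000)–(4.000,6.375)
cell (3,7): code 1000 → (4.000,7.813)–(3.405,7.000)
cell (4,6): code 0110 → (4.000,6.375)–(5.000,6.588)
cell (4,7): code 1001 → (5.000,7.453)–(4.000,7.813)
cell (5,6): code 0010 → (5.000,6.588)–(5.287,7.000)
cell (5,7): code 0001 → (5.287,7.000)–(5.000,7.453)
total: 14 segments, chained into 2 closed loop(s), length Σ = 11.298912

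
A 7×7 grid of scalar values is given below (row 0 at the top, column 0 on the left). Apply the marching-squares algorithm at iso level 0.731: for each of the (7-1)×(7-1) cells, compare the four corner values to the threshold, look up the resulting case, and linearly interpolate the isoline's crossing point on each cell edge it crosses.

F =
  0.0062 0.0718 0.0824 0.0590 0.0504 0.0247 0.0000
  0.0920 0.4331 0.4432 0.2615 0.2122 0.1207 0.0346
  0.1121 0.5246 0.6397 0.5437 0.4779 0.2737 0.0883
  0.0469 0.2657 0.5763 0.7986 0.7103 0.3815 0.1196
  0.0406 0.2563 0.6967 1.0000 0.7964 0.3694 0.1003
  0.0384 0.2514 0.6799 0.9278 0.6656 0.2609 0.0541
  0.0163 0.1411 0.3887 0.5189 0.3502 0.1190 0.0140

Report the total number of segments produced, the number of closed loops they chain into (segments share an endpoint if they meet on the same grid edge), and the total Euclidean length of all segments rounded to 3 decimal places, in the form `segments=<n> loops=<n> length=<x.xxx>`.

segments=10 loops=1 length=7.388

cell (2,2): code 0100 → (2.735,3.000)–(3.000,2.696)
cell (2,3): code 1000 → (3.000,3.766)–(2.735,3.000)
cell (3,2): code 0110 → (3.000,2.696)–(4.000,2.113)
cell (3,3): code 1101 → (3.240,4.000)–(3.000,3.766)
cell (3,4): code 1000 → (4.000,4.153)–(3.240,4.000)
cell (4,2): code 0110 → (4.000,2.113)–(5.000,2.206)
cell (4,3): code 1011 → (5.000,3.751)–(4.500,4.000)
cell (4,4): code 0001 → (4.500,4.000)–(4.000,4.153)
cell (5,2): code 0010 → (5.000,2.206)–(5.481,3.000)
cell (5,3): code 0001 → (5.481,3.000)–(5.000,3.751)
total: 10 segments, chained into 1 closed loop(s), length Σ = 7.387813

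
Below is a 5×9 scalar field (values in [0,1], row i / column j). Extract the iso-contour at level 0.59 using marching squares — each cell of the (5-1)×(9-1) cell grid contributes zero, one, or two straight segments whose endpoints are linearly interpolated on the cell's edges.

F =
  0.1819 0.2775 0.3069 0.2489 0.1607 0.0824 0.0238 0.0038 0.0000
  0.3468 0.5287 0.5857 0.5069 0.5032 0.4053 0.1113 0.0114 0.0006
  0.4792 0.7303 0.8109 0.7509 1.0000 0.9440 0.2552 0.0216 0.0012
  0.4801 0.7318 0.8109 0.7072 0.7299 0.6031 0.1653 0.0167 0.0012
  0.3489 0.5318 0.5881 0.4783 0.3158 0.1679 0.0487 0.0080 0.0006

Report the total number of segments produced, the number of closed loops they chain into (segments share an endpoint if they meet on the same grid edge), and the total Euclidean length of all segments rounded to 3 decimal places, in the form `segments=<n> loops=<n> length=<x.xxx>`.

cell (1,0): code 0100 → (1.304,1.000)–(2.000,0.441)
cell (1,1): code 1100 → (1.019,2.000)–(1.304,1.000)
cell (1,2): code 1100 → (1.341,3.000)–(1.019,2.000)
cell (1,3): code 1100 → (1.175,4.000)–(1.341,3.000)
cell (1,4): code 1100 → (1.343,5.000)–(1.175,4.000)
cell (1,5): code 1000 → (2.000,5.514)–(1.343,5.000)
cell (2,0): code 0110 → (2.000,0.441)–(3.000,0.437)
cell (2,5): code 1001 → (3.000,5.030)–(2.000,5.514)
cell (3,0): code 0010 → (3.000,0.437)–(3.709,1.000)
cell (3,1): code 0011 → (3.709,1.000)–(3.991,2.000)
cell (3,2): code 0011 → (3.991,2.000)–(3.512,3.000)
cell (3,3): code 0011 → (3.512,3.000)–(3.338,4.000)
cell (3,4): code 0011 → (3.338,4.000)–(3.030,5.000)
cell (3,5): code 0001 → (3.030,5.000)–(3.000,5.030)
total: 14 segments, chained into 1 closed loop(s), length Σ = 13.113106

segments=14 loops=1 length=13.113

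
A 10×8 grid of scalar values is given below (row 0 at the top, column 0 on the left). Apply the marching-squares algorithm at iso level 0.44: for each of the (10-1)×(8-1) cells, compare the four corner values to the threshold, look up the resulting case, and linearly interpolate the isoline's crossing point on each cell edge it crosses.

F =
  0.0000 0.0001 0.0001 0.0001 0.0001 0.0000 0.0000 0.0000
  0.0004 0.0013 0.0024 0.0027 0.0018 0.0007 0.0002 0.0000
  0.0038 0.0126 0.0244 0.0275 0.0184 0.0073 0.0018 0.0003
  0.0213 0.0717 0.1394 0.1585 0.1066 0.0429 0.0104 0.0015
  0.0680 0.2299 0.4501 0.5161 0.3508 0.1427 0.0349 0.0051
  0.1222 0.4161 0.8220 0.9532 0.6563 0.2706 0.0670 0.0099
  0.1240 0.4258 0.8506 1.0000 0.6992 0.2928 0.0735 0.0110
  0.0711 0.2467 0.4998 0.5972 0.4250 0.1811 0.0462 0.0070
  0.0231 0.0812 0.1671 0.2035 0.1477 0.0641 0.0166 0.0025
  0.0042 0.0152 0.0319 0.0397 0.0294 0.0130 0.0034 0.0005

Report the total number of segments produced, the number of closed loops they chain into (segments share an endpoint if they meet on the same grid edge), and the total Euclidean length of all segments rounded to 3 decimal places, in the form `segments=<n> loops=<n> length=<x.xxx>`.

segments=14 loops=1 length=11.240

cell (3,1): code 0100 → (3.967,2.000)–(4.000,1.954)
cell (3,2): code 1100 → (3.787,3.000)–(3.967,2.000)
cell (3,3): code 1000 → (4.000,3.460)–(3.787,3.000)
cell (4,1): code 0110 → (4.000,1.954)–(5.000,1.059)
cell (4,3): code 1101 → (4.292,4.000)–(4.000,3.460)
cell (4,4): code 1000 → (5.000,4.561)–(4.292,4.000)
cell (5,1): code 0110 → (5.000,1.059)–(6.000,1.033)
cell (5,4): code 1001 → (6.000,4.638)–(5.000,4.561)
cell (6,1): code 0110 → (6.000,1.033)–(7.000,1.764)
cell (6,3): code 1011 → (7.000,3.913)–(6.945,4.000)
cell (6,4): code 0001 → (6.945,4.000)–(6.000,4.638)
cell (7,1): code 0010 → (7.000,1.764)–(7.180,2.000)
cell (7,2): code 0011 → (7.180,2.000)–(7.399,3.000)
cell (7,3): code 0001 → (7.399,3.000)–(7.000,3.913)
total: 14 segments, chained into 1 closed loop(s), length Σ = 11.240319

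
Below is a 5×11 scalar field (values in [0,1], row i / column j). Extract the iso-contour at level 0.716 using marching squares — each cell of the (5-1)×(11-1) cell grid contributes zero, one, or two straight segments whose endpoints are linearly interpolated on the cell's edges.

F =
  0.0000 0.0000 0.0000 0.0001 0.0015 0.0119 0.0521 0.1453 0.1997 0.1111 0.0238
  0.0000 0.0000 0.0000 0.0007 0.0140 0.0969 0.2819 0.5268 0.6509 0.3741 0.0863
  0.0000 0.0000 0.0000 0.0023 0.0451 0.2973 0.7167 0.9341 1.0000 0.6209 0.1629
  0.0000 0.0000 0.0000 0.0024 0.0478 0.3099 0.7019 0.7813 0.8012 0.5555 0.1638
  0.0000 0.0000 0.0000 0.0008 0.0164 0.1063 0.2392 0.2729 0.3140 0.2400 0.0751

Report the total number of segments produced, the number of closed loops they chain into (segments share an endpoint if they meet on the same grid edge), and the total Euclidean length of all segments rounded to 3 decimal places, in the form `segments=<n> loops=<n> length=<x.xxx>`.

cell (1,5): code 0100 → (1.998,6.000)–(2.000,5.998)
cell (1,6): code 1100 → (1.465,7.000)–(1.998,6.000)
cell (1,7): code 1100 → (1.186,8.000)–(1.465,7.000)
cell (1,8): code 1000 → (2.000,8.749)–(1.186,8.000)
cell (2,5): code 0010 → (2.000,5.998)–(2.047,6.000)
cell (2,6): code 0111 → (2.047,6.000)–(3.000,6.178)
cell (2,8): code 1001 → (3.000,8.347)–(2.000,8.749)
cell (3,6): code 0010 → (3.000,6.178)–(3.128,7.000)
cell (3,7): code 0011 → (3.128,7.000)–(3.175,8.000)
cell (3,8): code 0001 → (3.175,8.000)–(3.000,8.347)
total: 10 segments, chained into 1 closed loop(s), length Σ = 7.595932

segments=10 loops=1 length=7.596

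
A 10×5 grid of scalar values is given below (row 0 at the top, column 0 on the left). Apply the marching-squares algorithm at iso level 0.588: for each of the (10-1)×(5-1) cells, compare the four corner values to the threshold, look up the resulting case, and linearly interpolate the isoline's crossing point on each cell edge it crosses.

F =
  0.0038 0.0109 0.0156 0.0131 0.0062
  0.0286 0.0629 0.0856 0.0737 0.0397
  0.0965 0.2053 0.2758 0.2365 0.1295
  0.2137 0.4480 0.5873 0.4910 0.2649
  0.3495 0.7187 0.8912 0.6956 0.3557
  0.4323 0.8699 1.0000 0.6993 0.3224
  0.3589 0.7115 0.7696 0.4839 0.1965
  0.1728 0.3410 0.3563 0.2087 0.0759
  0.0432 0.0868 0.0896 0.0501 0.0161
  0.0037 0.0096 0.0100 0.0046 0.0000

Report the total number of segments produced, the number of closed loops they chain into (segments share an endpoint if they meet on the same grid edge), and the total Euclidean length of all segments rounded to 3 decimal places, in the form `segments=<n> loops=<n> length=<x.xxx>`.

segments=12 loops=1 length=9.989

cell (3,0): code 0100 → (3.517,1.000)–(4.000,0.646)
cell (3,1): code 1100 → (3.002,2.000)–(3.517,1.000)
cell (3,2): code 1100 → (3.474,3.000)–(3.002,2.000)
cell (3,3): code 1000 → (4.000,3.317)–(3.474,3.000)
cell (4,0): code 0110 → (4.000,0.646)–(5.000,0.356)
cell (4,3): code 1001 → (5.000,3.295)–(4.000,3.317)
cell (5,0): code 0110 → (5.000,0.356)–(6.000,0.650)
cell (5,2): code 1011 → (6.000,2.636)–(5.517,3.000)
cell (5,3): code 0001 → (5.517,3.000)–(5.000,3.295)
cell (6,0): code 0010 → (6.000,0.650)–(6.333,1.000)
cell (6,1): code 0011 → (6.333,1.000)–(6.439,2.000)
cell (6,2): code 0001 → (6.439,2.000)–(6.000,2.636)
total: 12 segments, chained into 1 closed loop(s), length Σ = 9.989025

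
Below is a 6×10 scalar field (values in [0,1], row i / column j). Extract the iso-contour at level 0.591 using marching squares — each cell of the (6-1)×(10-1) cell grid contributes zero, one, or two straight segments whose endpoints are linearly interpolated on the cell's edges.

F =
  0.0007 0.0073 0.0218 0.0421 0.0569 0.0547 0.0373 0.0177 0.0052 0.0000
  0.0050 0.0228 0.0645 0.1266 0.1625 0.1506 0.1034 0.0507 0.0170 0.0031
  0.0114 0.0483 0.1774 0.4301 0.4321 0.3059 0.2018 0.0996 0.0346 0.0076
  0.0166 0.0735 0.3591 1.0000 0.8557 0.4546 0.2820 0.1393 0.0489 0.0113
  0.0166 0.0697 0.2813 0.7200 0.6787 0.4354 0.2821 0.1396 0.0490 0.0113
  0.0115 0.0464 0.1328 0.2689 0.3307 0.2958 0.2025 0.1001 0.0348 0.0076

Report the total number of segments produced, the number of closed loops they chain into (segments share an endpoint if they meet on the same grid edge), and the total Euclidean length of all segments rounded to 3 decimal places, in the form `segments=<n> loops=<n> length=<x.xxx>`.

segments=8 loops=1 length=6.826

cell (2,2): code 0100 → (2.282,3.000)–(3.000,2.362)
cell (2,3): code 1100 → (2.375,4.000)–(2.282,3.000)
cell (2,4): code 1000 → (3.000,4.660)–(2.375,4.000)
cell (3,2): code 0110 → (3.000,2.362)–(4.000,2.706)
cell (3,4): code 1001 → (4.000,4.360)–(3.000,4.660)
cell (4,2): code 0010 → (4.000,2.706)–(4.286,3.000)
cell (4,3): code 0011 → (4.286,3.000)–(4.252,4.000)
cell (4,4): code 0001 → (4.252,4.000)–(4.000,4.360)
total: 8 segments, chained into 1 closed loop(s), length Σ = 6.825505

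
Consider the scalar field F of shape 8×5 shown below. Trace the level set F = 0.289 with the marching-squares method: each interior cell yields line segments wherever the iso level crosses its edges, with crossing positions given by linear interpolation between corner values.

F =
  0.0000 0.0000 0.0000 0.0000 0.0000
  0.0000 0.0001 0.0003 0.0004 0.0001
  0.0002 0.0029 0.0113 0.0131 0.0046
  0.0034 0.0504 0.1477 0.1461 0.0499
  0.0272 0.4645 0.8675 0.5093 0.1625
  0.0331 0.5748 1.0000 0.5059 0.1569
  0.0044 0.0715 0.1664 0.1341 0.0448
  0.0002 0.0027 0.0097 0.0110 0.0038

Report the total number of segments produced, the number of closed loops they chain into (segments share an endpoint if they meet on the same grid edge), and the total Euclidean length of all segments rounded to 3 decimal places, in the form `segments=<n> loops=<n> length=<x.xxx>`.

segments=10 loops=1 length=9.262

cell (3,0): code 0100 → (3.576,1.000)–(4.000,0.599)
cell (3,1): code 1100 → (3.196,2.000)–(3.576,1.000)
cell (3,2): code 1100 → (3.393,3.000)–(3.196,2.000)
cell (3,3): code 1000 → (4.000,3.635)–(3.393,3.000)
cell (4,0): code 0110 → (4.000,0.599)–(5.000,0.472)
cell (4,3): code 1001 → (5.000,3.621)–(4.000,3.635)
cell (5,0): code 0010 → (5.000,0.472)–(5.568,1.000)
cell (5,1): code 0011 → (5.568,1.000)–(5.853,2.000)
cell (5,2): code 0011 → (5.853,2.000)–(5.583,3.000)
cell (5,3): code 0001 → (5.583,3.000)–(5.000,3.621)
total: 10 segments, chained into 1 closed loop(s), length Σ = 9.262048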